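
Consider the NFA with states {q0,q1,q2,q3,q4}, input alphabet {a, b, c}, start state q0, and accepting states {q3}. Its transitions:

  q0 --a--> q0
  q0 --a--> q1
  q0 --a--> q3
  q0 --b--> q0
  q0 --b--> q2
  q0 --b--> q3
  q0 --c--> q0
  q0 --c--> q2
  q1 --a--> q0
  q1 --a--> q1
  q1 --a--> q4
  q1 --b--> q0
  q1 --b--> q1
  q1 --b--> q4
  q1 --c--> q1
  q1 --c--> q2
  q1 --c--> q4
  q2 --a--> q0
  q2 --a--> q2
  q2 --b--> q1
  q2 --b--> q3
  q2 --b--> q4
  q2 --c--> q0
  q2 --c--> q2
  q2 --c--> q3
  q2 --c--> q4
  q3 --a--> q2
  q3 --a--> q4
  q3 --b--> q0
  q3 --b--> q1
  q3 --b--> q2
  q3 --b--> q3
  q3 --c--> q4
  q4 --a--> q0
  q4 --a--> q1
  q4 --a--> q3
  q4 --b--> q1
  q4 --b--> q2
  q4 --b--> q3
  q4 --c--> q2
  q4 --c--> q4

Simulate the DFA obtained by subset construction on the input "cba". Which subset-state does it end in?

{q0,q1,q2,q3,q4}

Start: {q0}.
δ(q0,c) = {q0,q2}.
Union: {q0,q2}.
After c: {q0,q2}.
δ(q0,b) = {q0,q2,q3}; δ(q2,b) = {q1,q3,q4}.
Union: {q0,q1,q2,q3,q4}.
After b: {q0,q1,q2,q3,q4}.
δ(q0,a) = {q0,q1,q3}; δ(q1,a) = {q0,q1,q4}; δ(q2,a) = {q0,q2}; δ(q3,a) = {q2,q4}; δ(q4,a) = {q0,q1,q3}.
Union: {q0,q1,q2,q3,q4}.
After a: {q0,q1,q2,q3,q4}.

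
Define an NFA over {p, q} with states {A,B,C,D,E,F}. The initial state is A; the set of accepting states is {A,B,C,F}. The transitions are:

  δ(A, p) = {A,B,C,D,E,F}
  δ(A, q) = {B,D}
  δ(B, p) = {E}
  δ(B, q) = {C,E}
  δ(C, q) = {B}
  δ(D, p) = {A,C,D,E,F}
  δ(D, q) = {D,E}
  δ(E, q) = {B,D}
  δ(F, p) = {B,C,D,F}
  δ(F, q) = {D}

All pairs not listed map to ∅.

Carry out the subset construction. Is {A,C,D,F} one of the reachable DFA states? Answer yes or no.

no

Start state of the DFA: {A}.
{A} --p--> {A,B,C,D,E,F}  [new]
{A} --q--> {B,D}  [new]
{A,B,C,D,E,F} --p--> {A,B,C,D,E,F}  [seen]
{A,B,C,D,E,F} --q--> {B,C,D,E}  [new]
{B,D} --p--> {A,C,D,E,F}  [new]
{B,D} --q--> {C,D,E}  [new]
{B,C,D,E} --p--> {A,C,D,E,F}  [seen]
{B,C,D,E} --q--> {B,C,D,E}  [seen]
{A,C,D,E,F} --p--> {A,B,C,D,E,F}  [seen]
{A,C,D,E,F} --q--> {B,D,E}  [new]
{C,D,E} --p--> {A,C,D,E,F}  [seen]
{C,D,E} --q--> {B,D,E}  [seen]
{B,D,E} --p--> {A,C,D,E,F}  [seen]
{B,D,E} --q--> {B,C,D,E}  [seen]
Reachable DFA states: {A}, {A,B,C,D,E,F}, {B,D}, {B,C,D,E}, {A,C,D,E,F}, {C,D,E}, {B,D,E}.
{A,C,D,F} is not among them.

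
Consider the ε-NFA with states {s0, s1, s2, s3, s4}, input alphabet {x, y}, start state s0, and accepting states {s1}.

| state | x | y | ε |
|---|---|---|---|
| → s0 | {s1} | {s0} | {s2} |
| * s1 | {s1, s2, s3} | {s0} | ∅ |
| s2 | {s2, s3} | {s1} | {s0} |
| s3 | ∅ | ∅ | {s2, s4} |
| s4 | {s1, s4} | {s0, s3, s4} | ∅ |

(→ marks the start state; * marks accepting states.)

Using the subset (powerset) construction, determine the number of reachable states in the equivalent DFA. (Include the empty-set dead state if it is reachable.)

3

Start state of the DFA: {s0, s2} (ε-closure of the NFA start).
{s0, s2} --x--> {s0, s1, s2, s3, s4}  [new]
{s0, s2} --y--> {s0, s1, s2}  [new]
{s0, s1, s2, s3, s4} --x--> {s0, s1, s2, s3, s4}  [seen]
{s0, s1, s2, s3, s4} --y--> {s0, s1, s2, s3, s4}  [seen]
{s0, s1, s2} --x--> {s0, s1, s2, s3, s4}  [seen]
{s0, s1, s2} --y--> {s0, s1, s2}  [seen]
Reachable DFA states: {s0, s2}, {s0, s1, s2, s3, s4}, {s0, s1, s2}.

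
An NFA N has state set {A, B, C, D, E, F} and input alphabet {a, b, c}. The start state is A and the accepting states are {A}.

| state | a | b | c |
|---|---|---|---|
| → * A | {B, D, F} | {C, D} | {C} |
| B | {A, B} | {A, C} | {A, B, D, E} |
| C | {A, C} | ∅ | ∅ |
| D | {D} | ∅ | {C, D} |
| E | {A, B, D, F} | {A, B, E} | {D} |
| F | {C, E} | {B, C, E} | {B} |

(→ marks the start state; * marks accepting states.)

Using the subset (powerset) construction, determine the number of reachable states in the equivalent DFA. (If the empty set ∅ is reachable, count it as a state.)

11

Start state of the DFA: {A}.
{A} --a--> {B, D, F}  [new]
{A} --b--> {C, D}  [new]
{A} --c--> {C}  [new]
{B, D, F} --a--> {A, B, C, D, E}  [new]
{B, D, F} --b--> {A, B, C, E}  [new]
{B, D, F} --c--> {A, B, C, D, E}  [seen]
{C, D} --a--> {A, C, D}  [new]
{C, D} --b--> ∅  [new]
{C, D} --c--> {C, D}  [seen]
{C} --a--> {A, C}  [new]
{C} --b--> ∅  [seen]
{C} --c--> ∅  [seen]
{A, B, C, D, E} --a--> {A, B, C, D, F}  [new]
{A, B, C, D, E} --b--> {A, B, C, D, E}  [seen]
{A, B, C, D, E} --c--> {A, B, C, D, E}  [seen]
{A, B, C, E} --a--> {A, B, C, D, F}  [seen]
{A, B, C, E} --b--> {A, B, C, D, E}  [seen]
{A, B, C, E} --c--> {A, B, C, D, E}  [seen]
{A, C, D} --a--> {A, B, C, D, F}  [seen]
{A, C, D} --b--> {C, D}  [seen]
{A, C, D} --c--> {C, D}  [seen]
∅ --a--> ∅  [seen]
∅ --b--> ∅  [seen]
∅ --c--> ∅  [seen]
{A, C} --a--> {A, B, C, D, F}  [seen]
{A, C} --b--> {C, D}  [seen]
{A, C} --c--> {C}  [seen]
{A, B, C, D, F} --a--> {A, B, C, D, E, F}  [new]
{A, B, C, D, F} --b--> {A, B, C, D, E}  [seen]
{A, B, C, D, F} --c--> {A, B, C, D, E}  [seen]
{A, B, C, D, E, F} --a--> {A, B, C, D, E, F}  [seen]
{A, B, C, D, E, F} --b--> {A, B, C, D, E}  [seen]
{A, B, C, D, E, F} --c--> {A, B, C, D, E}  [seen]
Reachable DFA states: {A}, {B, D, F}, {C, D}, {C}, {A, B, C, D, E}, {A, B, C, E}, {A, C, D}, ∅, {A, C}, {A, B, C, D, F}, {A, B, C, D, E, F}.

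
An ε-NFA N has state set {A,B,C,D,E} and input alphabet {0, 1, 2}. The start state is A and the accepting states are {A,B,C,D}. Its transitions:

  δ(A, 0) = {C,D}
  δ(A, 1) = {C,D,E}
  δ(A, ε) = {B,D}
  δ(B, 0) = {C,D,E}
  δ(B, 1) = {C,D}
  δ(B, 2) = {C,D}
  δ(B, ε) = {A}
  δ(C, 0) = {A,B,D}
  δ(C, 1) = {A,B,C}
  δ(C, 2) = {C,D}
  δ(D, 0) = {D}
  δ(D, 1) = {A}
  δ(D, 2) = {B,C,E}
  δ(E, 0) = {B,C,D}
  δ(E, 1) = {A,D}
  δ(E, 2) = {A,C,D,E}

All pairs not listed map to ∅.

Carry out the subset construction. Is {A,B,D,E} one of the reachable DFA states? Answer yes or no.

Start state of the DFA: {A,B,D} (ε-closure of the NFA start).
{A,B,D} --0--> {C,D,E}  [new]
{A,B,D} --1--> {A,B,C,D,E}  [new]
{A,B,D} --2--> {A,B,C,D,E}  [seen]
{C,D,E} --0--> {A,B,C,D}  [new]
{C,D,E} --1--> {A,B,C,D}  [seen]
{C,D,E} --2--> {A,B,C,D,E}  [seen]
{A,B,C,D,E} --0--> {A,B,C,D,E}  [seen]
{A,B,C,D,E} --1--> {A,B,C,D,E}  [seen]
{A,B,C,D,E} --2--> {A,B,C,D,E}  [seen]
{A,B,C,D} --0--> {A,B,C,D,E}  [seen]
{A,B,C,D} --1--> {A,B,C,D,E}  [seen]
{A,B,C,D} --2--> {A,B,C,D,E}  [seen]
Reachable DFA states: {A,B,D}, {C,D,E}, {A,B,C,D,E}, {A,B,C,D}.
{A,B,D,E} is not among them.

no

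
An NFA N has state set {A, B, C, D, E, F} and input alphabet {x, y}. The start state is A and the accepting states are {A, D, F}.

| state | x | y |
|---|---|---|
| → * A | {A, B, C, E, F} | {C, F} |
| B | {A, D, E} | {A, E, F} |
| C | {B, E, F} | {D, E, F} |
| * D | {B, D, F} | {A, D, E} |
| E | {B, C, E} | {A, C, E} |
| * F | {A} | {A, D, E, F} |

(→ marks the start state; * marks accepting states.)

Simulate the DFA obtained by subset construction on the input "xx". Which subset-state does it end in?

Start: {A}.
δ(A,x) = {A, B, C, E, F}.
Union: {A, B, C, E, F}.
After x: {A, B, C, E, F}.
δ(A,x) = {A, B, C, E, F}; δ(B,x) = {A, D, E}; δ(C,x) = {B, E, F}; δ(E,x) = {B, C, E}; δ(F,x) = {A}.
Union: {A, B, C, D, E, F}.
After x: {A, B, C, D, E, F}.

{A, B, C, D, E, F}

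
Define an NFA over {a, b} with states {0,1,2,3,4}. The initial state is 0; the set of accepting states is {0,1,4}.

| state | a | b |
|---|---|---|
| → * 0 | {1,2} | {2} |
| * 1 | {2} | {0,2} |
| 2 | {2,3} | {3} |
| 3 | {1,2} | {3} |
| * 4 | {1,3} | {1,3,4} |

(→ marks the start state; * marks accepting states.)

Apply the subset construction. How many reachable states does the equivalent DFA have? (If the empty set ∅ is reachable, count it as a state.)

7

Start state of the DFA: {0}.
{0} --a--> {1,2}  [new]
{0} --b--> {2}  [new]
{1,2} --a--> {2,3}  [new]
{1,2} --b--> {0,2,3}  [new]
{2} --a--> {2,3}  [seen]
{2} --b--> {3}  [new]
{2,3} --a--> {1,2,3}  [new]
{2,3} --b--> {3}  [seen]
{0,2,3} --a--> {1,2,3}  [seen]
{0,2,3} --b--> {2,3}  [seen]
{3} --a--> {1,2}  [seen]
{3} --b--> {3}  [seen]
{1,2,3} --a--> {1,2,3}  [seen]
{1,2,3} --b--> {0,2,3}  [seen]
Reachable DFA states: {0}, {1,2}, {2}, {2,3}, {0,2,3}, {3}, {1,2,3}.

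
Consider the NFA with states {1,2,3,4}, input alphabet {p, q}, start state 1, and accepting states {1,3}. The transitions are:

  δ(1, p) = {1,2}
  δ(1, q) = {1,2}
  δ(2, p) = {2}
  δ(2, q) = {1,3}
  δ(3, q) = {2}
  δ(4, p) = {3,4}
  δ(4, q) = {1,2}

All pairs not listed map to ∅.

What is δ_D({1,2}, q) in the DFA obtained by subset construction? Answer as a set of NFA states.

{1,2,3}

δ(1,q) = {1,2}; δ(2,q) = {1,3}.
Union: {1,2,3}.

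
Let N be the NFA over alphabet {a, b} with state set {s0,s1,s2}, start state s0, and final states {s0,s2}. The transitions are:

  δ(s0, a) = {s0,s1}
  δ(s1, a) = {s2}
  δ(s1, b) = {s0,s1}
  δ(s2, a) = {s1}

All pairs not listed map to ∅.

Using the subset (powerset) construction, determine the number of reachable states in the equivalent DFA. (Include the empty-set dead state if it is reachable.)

Start state of the DFA: {s0}.
{s0} --a--> {s0,s1}  [new]
{s0} --b--> ∅  [new]
{s0,s1} --a--> {s0,s1,s2}  [new]
{s0,s1} --b--> {s0,s1}  [seen]
∅ --a--> ∅  [seen]
∅ --b--> ∅  [seen]
{s0,s1,s2} --a--> {s0,s1,s2}  [seen]
{s0,s1,s2} --b--> {s0,s1}  [seen]
Reachable DFA states: {s0}, {s0,s1}, ∅, {s0,s1,s2}.

4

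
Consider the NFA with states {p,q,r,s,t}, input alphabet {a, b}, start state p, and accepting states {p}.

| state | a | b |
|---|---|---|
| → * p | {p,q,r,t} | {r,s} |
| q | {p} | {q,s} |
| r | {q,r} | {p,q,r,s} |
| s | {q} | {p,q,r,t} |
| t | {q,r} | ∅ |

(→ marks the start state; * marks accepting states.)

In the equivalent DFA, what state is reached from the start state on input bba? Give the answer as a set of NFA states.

{p,q,r,t}

Start: {p}.
δ(p,b) = {r,s}.
Union: {r,s}.
After b: {r,s}.
δ(r,b) = {p,q,r,s}; δ(s,b) = {p,q,r,t}.
Union: {p,q,r,s,t}.
After b: {p,q,r,s,t}.
δ(p,a) = {p,q,r,t}; δ(q,a) = {p}; δ(r,a) = {q,r}; δ(s,a) = {q}; δ(t,a) = {q,r}.
Union: {p,q,r,t}.
After a: {p,q,r,t}.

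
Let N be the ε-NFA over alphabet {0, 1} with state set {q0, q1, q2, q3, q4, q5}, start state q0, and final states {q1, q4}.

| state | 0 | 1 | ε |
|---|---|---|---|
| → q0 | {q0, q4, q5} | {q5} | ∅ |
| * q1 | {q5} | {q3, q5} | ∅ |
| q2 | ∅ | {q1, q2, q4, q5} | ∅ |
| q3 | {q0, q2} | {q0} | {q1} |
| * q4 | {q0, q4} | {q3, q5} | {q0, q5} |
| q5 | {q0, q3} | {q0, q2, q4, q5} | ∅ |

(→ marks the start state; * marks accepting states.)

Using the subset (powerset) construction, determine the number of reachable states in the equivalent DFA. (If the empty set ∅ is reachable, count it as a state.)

Start state of the DFA: {q0} (ε-closure of the NFA start).
{q0} --0--> {q0, q4, q5}  [new]
{q0} --1--> {q5}  [new]
{q0, q4, q5} --0--> {q0, q1, q3, q4, q5}  [new]
{q0, q4, q5} --1--> {q0, q1, q2, q3, q4, q5}  [new]
{q5} --0--> {q0, q1, q3}  [new]
{q5} --1--> {q0, q2, q4, q5}  [new]
{q0, q1, q3, q4, q5} --0--> {q0, q1, q2, q3, q4, q5}  [seen]
{q0, q1, q3, q4, q5} --1--> {q0, q1, q2, q3, q4, q5}  [seen]
{q0, q1, q2, q3, q4, q5} --0--> {q0, q1, q2, q3, q4, q5}  [seen]
{q0, q1, q2, q3, q4, q5} --1--> {q0, q1, q2, q3, q4, q5}  [seen]
{q0, q1, q3} --0--> {q0, q2, q4, q5}  [seen]
{q0, q1, q3} --1--> {q0, q1, q3, q5}  [new]
{q0, q2, q4, q5} --0--> {q0, q1, q3, q4, q5}  [seen]
{q0, q2, q4, q5} --1--> {q0, q1, q2, q3, q4, q5}  [seen]
{q0, q1, q3, q5} --0--> {q0, q1, q2, q3, q4, q5}  [seen]
{q0, q1, q3, q5} --1--> {q0, q1, q2, q3, q4, q5}  [seen]
Reachable DFA states: {q0}, {q0, q4, q5}, {q5}, {q0, q1, q3, q4, q5}, {q0, q1, q2, q3, q4, q5}, {q0, q1, q3}, {q0, q2, q4, q5}, {q0, q1, q3, q5}.

8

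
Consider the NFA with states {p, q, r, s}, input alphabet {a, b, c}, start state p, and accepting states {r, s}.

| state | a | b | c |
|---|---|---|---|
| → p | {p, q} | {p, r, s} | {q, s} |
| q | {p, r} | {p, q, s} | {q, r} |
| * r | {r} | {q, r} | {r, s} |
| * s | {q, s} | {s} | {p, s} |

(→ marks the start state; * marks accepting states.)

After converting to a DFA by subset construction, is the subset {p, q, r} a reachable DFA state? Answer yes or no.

yes

Start state of the DFA: {p}.
{p} --a--> {p, q}  [new]
{p} --b--> {p, r, s}  [new]
{p} --c--> {q, s}  [new]
{p, q} --a--> {p, q, r}  [new]
{p, q} --b--> {p, q, r, s}  [new]
{p, q} --c--> {q, r, s}  [new]
{p, r, s} --a--> {p, q, r, s}  [seen]
{p, r, s} --b--> {p, q, r, s}  [seen]
{p, r, s} --c--> {p, q, r, s}  [seen]
{q, s} --a--> {p, q, r, s}  [seen]
{q, s} --b--> {p, q, s}  [new]
{q, s} --c--> {p, q, r, s}  [seen]
{p, q, r} --a--> {p, q, r}  [seen]
{p, q, r} --b--> {p, q, r, s}  [seen]
{p, q, r} --c--> {q, r, s}  [seen]
{p, q, r, s} --a--> {p, q, r, s}  [seen]
{p, q, r, s} --b--> {p, q, r, s}  [seen]
{p, q, r, s} --c--> {p, q, r, s}  [seen]
{q, r, s} --a--> {p, q, r, s}  [seen]
{q, r, s} --b--> {p, q, r, s}  [seen]
{q, r, s} --c--> {p, q, r, s}  [seen]
{p, q, s} --a--> {p, q, r, s}  [seen]
{p, q, s} --b--> {p, q, r, s}  [seen]
{p, q, s} --c--> {p, q, r, s}  [seen]
Reachable DFA states: {p}, {p, q}, {p, r, s}, {q, s}, {p, q, r}, {p, q, r, s}, {q, r, s}, {p, q, s}.
{p, q, r} is among them.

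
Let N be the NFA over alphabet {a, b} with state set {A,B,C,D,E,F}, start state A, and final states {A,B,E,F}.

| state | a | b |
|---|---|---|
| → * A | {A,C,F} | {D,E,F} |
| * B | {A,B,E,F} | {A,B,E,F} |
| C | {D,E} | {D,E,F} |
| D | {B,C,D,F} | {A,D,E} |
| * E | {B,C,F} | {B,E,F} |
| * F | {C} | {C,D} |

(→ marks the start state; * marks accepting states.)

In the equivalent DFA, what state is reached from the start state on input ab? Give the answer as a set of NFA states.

Start: {A}.
δ(A,a) = {A,C,F}.
Union: {A,C,F}.
After a: {A,C,F}.
δ(A,b) = {D,E,F}; δ(C,b) = {D,E,F}; δ(F,b) = {C,D}.
Union: {C,D,E,F}.
After b: {C,D,E,F}.

{C,D,E,F}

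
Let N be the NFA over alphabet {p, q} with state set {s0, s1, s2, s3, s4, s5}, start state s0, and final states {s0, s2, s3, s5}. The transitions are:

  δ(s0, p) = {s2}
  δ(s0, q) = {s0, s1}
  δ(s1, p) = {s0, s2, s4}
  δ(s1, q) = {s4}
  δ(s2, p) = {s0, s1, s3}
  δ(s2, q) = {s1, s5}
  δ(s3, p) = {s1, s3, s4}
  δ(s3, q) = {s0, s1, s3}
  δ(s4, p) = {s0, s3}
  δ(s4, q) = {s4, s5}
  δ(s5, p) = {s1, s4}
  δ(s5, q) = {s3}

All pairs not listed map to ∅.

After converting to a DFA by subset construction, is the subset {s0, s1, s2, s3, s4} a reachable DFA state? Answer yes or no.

Start state of the DFA: {s0}.
{s0} --p--> {s2}  [new]
{s0} --q--> {s0, s1}  [new]
{s2} --p--> {s0, s1, s3}  [new]
{s2} --q--> {s1, s5}  [new]
{s0, s1} --p--> {s0, s2, s4}  [new]
{s0, s1} --q--> {s0, s1, s4}  [new]
{s0, s1, s3} --p--> {s0, s1, s2, s3, s4}  [new]
{s0, s1, s3} --q--> {s0, s1, s3, s4}  [new]
{s1, s5} --p--> {s0, s1, s2, s4}  [new]
{s1, s5} --q--> {s3, s4}  [new]
{s0, s2, s4} --p--> {s0, s1, s2, s3}  [new]
{s0, s2, s4} --q--> {s0, s1, s4, s5}  [new]
{s0, s1, s4} --p--> {s0, s2, s3, s4}  [new]
{s0, s1, s4} --q--> {s0, s1, s4, s5}  [seen]
{s0, s1, s2, s3, s4} --p--> {s0, s1, s2, s3, s4}  [seen]
{s0, s1, s2, s3, s4} --q--> {s0, s1, s3, s4, s5}  [new]
{s0, s1, s3, s4} --p--> {s0, s1, s2, s3, s4}  [seen]
{s0, s1, s3, s4} --q--> {s0, s1, s3, s4, s5}  [seen]
{s0, s1, s2, s4} --p--> {s0, s1, s2, s3, s4}  [seen]
{s0, s1, s2, s4} --q--> {s0, s1, s4, s5}  [seen]
{s3, s4} --p--> {s0, s1, s3, s4}  [seen]
{s3, s4} --q--> {s0, s1, s3, s4, s5}  [seen]
{s0, s1, s2, s3} --p--> {s0, s1, s2, s3, s4}  [seen]
{s0, s1, s2, s3} --q--> {s0, s1, s3, s4, s5}  [seen]
{s0, s1, s4, s5} --p--> {s0, s1, s2, s3, s4}  [seen]
{s0, s1, s4, s5} --q--> {s0, s1, s3, s4, s5}  [seen]
{s0, s2, s3, s4} --p--> {s0, s1, s2, s3, s4}  [seen]
{s0, s2, s3, s4} --q--> {s0, s1, s3, s4, s5}  [seen]
{s0, s1, s3, s4, s5} --p--> {s0, s1, s2, s3, s4}  [seen]
{s0, s1, s3, s4, s5} --q--> {s0, s1, s3, s4, s5}  [seen]
Reachable DFA states: {s0}, {s2}, {s0, s1}, {s0, s1, s3}, {s1, s5}, {s0, s2, s4}, {s0, s1, s4}, {s0, s1, s2, s3, s4}, {s0, s1, s3, s4}, {s0, s1, s2, s4}, {s3, s4}, {s0, s1, s2, s3}, {s0, s1, s4, s5}, {s0, s2, s3, s4}, {s0, s1, s3, s4, s5}.
{s0, s1, s2, s3, s4} is among them.

yes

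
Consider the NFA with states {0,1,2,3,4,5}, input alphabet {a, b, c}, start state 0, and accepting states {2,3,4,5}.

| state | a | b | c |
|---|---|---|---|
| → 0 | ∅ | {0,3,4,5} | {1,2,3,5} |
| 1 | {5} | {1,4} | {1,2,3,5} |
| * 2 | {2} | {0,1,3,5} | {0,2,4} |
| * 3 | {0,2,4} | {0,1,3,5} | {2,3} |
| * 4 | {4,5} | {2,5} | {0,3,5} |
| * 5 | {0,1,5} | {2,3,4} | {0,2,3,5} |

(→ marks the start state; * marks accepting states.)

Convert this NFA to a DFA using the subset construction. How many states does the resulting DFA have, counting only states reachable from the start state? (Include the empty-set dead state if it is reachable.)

Start state of the DFA: {0}.
{0} --a--> ∅  [new]
{0} --b--> {0,3,4,5}  [new]
{0} --c--> {1,2,3,5}  [new]
∅ --a--> ∅  [seen]
∅ --b--> ∅  [seen]
∅ --c--> ∅  [seen]
{0,3,4,5} --a--> {0,1,2,4,5}  [new]
{0,3,4,5} --b--> {0,1,2,3,4,5}  [new]
{0,3,4,5} --c--> {0,1,2,3,5}  [new]
{1,2,3,5} --a--> {0,1,2,4,5}  [seen]
{1,2,3,5} --b--> {0,1,2,3,4,5}  [seen]
{1,2,3,5} --c--> {0,1,2,3,4,5}  [seen]
{0,1,2,4,5} --a--> {0,1,2,4,5}  [seen]
{0,1,2,4,5} --b--> {0,1,2,3,4,5}  [seen]
{0,1,2,4,5} --c--> {0,1,2,3,4,5}  [seen]
{0,1,2,3,4,5} --a--> {0,1,2,4,5}  [seen]
{0,1,2,3,4,5} --b--> {0,1,2,3,4,5}  [seen]
{0,1,2,3,4,5} --c--> {0,1,2,3,4,5}  [seen]
{0,1,2,3,5} --a--> {0,1,2,4,5}  [seen]
{0,1,2,3,5} --b--> {0,1,2,3,4,5}  [seen]
{0,1,2,3,5} --c--> {0,1,2,3,4,5}  [seen]
Reachable DFA states: {0}, ∅, {0,3,4,5}, {1,2,3,5}, {0,1,2,4,5}, {0,1,2,3,4,5}, {0,1,2,3,5}.

7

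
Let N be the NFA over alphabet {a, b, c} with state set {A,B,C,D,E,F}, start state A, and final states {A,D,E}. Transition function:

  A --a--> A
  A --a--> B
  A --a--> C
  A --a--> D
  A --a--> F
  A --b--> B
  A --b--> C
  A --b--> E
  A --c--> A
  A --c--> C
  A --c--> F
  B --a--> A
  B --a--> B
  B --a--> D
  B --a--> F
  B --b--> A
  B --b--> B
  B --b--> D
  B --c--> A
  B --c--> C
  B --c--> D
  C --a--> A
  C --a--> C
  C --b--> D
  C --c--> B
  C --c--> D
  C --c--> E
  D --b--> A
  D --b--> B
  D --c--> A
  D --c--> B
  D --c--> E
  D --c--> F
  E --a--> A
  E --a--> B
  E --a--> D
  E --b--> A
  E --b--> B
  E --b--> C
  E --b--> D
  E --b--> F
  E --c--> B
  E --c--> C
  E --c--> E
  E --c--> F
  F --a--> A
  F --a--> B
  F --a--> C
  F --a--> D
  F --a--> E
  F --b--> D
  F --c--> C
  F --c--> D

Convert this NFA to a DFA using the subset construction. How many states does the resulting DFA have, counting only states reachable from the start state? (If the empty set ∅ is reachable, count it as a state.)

Start state of the DFA: {A}.
{A} --a--> {A,B,C,D,F}  [new]
{A} --b--> {B,C,E}  [new]
{A} --c--> {A,C,F}  [new]
{A,B,C,D,F} --a--> {A,B,C,D,E,F}  [new]
{A,B,C,D,F} --b--> {A,B,C,D,E}  [new]
{A,B,C,D,F} --c--> {A,B,C,D,E,F}  [seen]
{B,C,E} --a--> {A,B,C,D,F}  [seen]
{B,C,E} --b--> {A,B,C,D,F}  [seen]
{B,C,E} --c--> {A,B,C,D,E,F}  [seen]
{A,C,F} --a--> {A,B,C,D,E,F}  [seen]
{A,C,F} --b--> {B,C,D,E}  [new]
{A,C,F} --c--> {A,B,C,D,E,F}  [seen]
{A,B,C,D,E,F} --a--> {A,B,C,D,E,F}  [seen]
{A,B,C,D,E,F} --b--> {A,B,C,D,E,F}  [seen]
{A,B,C,D,E,F} --c--> {A,B,C,D,E,F}  [seen]
{A,B,C,D,E} --a--> {A,B,C,D,F}  [seen]
{A,B,C,D,E} --b--> {A,B,C,D,E,F}  [seen]
{A,B,C,D,E} --c--> {A,B,C,D,E,F}  [seen]
{B,C,D,E} --a--> {A,B,C,D,F}  [seen]
{B,C,D,E} --b--> {A,B,C,D,F}  [seen]
{B,C,D,E} --c--> {A,B,C,D,E,F}  [seen]
Reachable DFA states: {A}, {A,B,C,D,F}, {B,C,E}, {A,C,F}, {A,B,C,D,E,F}, {A,B,C,D,E}, {B,C,D,E}.

7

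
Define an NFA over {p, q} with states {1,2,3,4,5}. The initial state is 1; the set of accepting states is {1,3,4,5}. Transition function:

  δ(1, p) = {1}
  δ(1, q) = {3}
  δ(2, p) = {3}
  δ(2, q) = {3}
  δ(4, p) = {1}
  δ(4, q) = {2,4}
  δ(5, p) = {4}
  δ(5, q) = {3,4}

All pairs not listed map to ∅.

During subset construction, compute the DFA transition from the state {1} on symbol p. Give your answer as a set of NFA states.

δ(1,p) = {1}.
Union: {1}.

{1}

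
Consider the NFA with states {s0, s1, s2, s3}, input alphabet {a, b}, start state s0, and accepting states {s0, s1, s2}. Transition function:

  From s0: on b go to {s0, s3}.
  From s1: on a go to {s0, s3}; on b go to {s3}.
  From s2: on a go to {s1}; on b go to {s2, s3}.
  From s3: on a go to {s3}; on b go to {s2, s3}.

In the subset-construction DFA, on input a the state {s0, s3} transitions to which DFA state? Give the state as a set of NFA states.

{s3}

δ(s0,a) = ∅; δ(s3,a) = {s3}.
Union: {s3}.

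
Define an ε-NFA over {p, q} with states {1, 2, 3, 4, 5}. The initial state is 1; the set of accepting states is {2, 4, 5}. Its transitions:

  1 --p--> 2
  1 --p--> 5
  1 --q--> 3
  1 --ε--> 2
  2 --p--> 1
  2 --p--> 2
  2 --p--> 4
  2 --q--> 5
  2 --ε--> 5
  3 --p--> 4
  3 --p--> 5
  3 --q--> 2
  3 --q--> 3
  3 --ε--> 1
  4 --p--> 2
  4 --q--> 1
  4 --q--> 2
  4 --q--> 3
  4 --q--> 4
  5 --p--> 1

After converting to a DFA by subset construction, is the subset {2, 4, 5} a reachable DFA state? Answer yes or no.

no

Start state of the DFA: {1, 2, 5} (ε-closure of the NFA start).
{1, 2, 5} --p--> {1, 2, 4, 5}  [new]
{1, 2, 5} --q--> {1, 2, 3, 5}  [new]
{1, 2, 4, 5} --p--> {1, 2, 4, 5}  [seen]
{1, 2, 4, 5} --q--> {1, 2, 3, 4, 5}  [new]
{1, 2, 3, 5} --p--> {1, 2, 4, 5}  [seen]
{1, 2, 3, 5} --q--> {1, 2, 3, 5}  [seen]
{1, 2, 3, 4, 5} --p--> {1, 2, 4, 5}  [seen]
{1, 2, 3, 4, 5} --q--> {1, 2, 3, 4, 5}  [seen]
Reachable DFA states: {1, 2, 5}, {1, 2, 4, 5}, {1, 2, 3, 5}, {1, 2, 3, 4, 5}.
{2, 4, 5} is not among them.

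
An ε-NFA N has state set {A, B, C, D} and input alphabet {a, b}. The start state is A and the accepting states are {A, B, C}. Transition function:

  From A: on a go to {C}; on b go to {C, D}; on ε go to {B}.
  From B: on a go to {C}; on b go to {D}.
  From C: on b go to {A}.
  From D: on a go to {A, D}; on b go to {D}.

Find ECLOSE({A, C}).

Begin with {A, C}.
A →ε {B}; add B.
ε-closure = {A, B, C}.

{A, B, C}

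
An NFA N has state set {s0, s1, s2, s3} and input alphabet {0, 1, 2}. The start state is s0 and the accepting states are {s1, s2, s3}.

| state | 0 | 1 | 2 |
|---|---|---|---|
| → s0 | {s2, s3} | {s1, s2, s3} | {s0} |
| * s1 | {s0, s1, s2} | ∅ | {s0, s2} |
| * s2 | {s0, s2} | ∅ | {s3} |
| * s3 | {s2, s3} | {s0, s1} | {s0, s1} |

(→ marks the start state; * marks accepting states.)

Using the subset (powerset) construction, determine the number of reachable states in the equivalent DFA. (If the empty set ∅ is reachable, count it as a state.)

10

Start state of the DFA: {s0}.
{s0} --0--> {s2, s3}  [new]
{s0} --1--> {s1, s2, s3}  [new]
{s0} --2--> {s0}  [seen]
{s2, s3} --0--> {s0, s2, s3}  [new]
{s2, s3} --1--> {s0, s1}  [new]
{s2, s3} --2--> {s0, s1, s3}  [new]
{s1, s2, s3} --0--> {s0, s1, s2, s3}  [new]
{s1, s2, s3} --1--> {s0, s1}  [seen]
{s1, s2, s3} --2--> {s0, s1, s2, s3}  [seen]
{s0, s2, s3} --0--> {s0, s2, s3}  [seen]
{s0, s2, s3} --1--> {s0, s1, s2, s3}  [seen]
{s0, s2, s3} --2--> {s0, s1, s3}  [seen]
{s0, s1} --0--> {s0, s1, s2, s3}  [seen]
{s0, s1} --1--> {s1, s2, s3}  [seen]
{s0, s1} --2--> {s0, s2}  [new]
{s0, s1, s3} --0--> {s0, s1, s2, s3}  [seen]
{s0, s1, s3} --1--> {s0, s1, s2, s3}  [seen]
{s0, s1, s3} --2--> {s0, s1, s2}  [new]
{s0, s1, s2, s3} --0--> {s0, s1, s2, s3}  [seen]
{s0, s1, s2, s3} --1--> {s0, s1, s2, s3}  [seen]
{s0, s1, s2, s3} --2--> {s0, s1, s2, s3}  [seen]
{s0, s2} --0--> {s0, s2, s3}  [seen]
{s0, s2} --1--> {s1, s2, s3}  [seen]
{s0, s2} --2--> {s0, s3}  [new]
{s0, s1, s2} --0--> {s0, s1, s2, s3}  [seen]
{s0, s1, s2} --1--> {s1, s2, s3}  [seen]
{s0, s1, s2} --2--> {s0, s2, s3}  [seen]
{s0, s3} --0--> {s2, s3}  [seen]
{s0, s3} --1--> {s0, s1, s2, s3}  [seen]
{s0, s3} --2--> {s0, s1}  [seen]
Reachable DFA states: {s0}, {s2, s3}, {s1, s2, s3}, {s0, s2, s3}, {s0, s1}, {s0, s1, s3}, {s0, s1, s2, s3}, {s0, s2}, {s0, s1, s2}, {s0, s3}.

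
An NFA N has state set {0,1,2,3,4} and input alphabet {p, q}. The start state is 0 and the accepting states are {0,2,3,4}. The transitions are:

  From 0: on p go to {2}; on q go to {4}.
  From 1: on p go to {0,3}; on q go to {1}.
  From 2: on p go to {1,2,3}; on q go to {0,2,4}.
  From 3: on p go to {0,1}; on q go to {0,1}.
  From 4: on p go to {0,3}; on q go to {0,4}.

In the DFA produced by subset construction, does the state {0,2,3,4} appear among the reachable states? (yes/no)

Start state of the DFA: {0}.
{0} --p--> {2}  [new]
{0} --q--> {4}  [new]
{2} --p--> {1,2,3}  [new]
{2} --q--> {0,2,4}  [new]
{4} --p--> {0,3}  [new]
{4} --q--> {0,4}  [new]
{1,2,3} --p--> {0,1,2,3}  [new]
{1,2,3} --q--> {0,1,2,4}  [new]
{0,2,4} --p--> {0,1,2,3}  [seen]
{0,2,4} --q--> {0,2,4}  [seen]
{0,3} --p--> {0,1,2}  [new]
{0,3} --q--> {0,1,4}  [new]
{0,4} --p--> {0,2,3}  [new]
{0,4} --q--> {0,4}  [seen]
{0,1,2,3} --p--> {0,1,2,3}  [seen]
{0,1,2,3} --q--> {0,1,2,4}  [seen]
{0,1,2,4} --p--> {0,1,2,3}  [seen]
{0,1,2,4} --q--> {0,1,2,4}  [seen]
{0,1,2} --p--> {0,1,2,3}  [seen]
{0,1,2} --q--> {0,1,2,4}  [seen]
{0,1,4} --p--> {0,2,3}  [seen]
{0,1,4} --q--> {0,1,4}  [seen]
{0,2,3} --p--> {0,1,2,3}  [seen]
{0,2,3} --q--> {0,1,2,4}  [seen]
Reachable DFA states: {0}, {2}, {4}, {1,2,3}, {0,2,4}, {0,3}, {0,4}, {0,1,2,3}, {0,1,2,4}, {0,1,2}, {0,1,4}, {0,2,3}.
{0,2,3,4} is not among them.

no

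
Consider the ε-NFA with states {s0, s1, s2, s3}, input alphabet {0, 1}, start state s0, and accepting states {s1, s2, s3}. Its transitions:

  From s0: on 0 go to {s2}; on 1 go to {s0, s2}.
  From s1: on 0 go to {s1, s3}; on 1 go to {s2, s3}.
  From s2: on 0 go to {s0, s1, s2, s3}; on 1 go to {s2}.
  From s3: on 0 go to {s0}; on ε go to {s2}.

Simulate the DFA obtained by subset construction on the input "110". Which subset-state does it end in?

Start: {s0}.
δ(s0,1) = {s0, s2}.
Union: {s0, s2}.
After 1: {s0, s2}.
δ(s0,1) = {s0, s2}; δ(s2,1) = {s2}.
Union: {s0, s2}.
After 1: {s0, s2}.
δ(s0,0) = {s2}; δ(s2,0) = {s0, s1, s2, s3}.
Union: {s0, s1, s2, s3}.
After 0: {s0, s1, s2, s3}.

{s0, s1, s2, s3}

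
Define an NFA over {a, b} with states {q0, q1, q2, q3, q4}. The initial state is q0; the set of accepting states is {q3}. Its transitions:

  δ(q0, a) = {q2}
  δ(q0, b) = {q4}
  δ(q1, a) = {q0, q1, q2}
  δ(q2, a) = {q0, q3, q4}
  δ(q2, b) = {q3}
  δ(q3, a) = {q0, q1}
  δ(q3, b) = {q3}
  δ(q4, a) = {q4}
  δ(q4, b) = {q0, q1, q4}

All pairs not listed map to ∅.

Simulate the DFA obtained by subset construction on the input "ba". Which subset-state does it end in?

{q4}

Start: {q0}.
δ(q0,b) = {q4}.
Union: {q4}.
After b: {q4}.
δ(q4,a) = {q4}.
Union: {q4}.
After a: {q4}.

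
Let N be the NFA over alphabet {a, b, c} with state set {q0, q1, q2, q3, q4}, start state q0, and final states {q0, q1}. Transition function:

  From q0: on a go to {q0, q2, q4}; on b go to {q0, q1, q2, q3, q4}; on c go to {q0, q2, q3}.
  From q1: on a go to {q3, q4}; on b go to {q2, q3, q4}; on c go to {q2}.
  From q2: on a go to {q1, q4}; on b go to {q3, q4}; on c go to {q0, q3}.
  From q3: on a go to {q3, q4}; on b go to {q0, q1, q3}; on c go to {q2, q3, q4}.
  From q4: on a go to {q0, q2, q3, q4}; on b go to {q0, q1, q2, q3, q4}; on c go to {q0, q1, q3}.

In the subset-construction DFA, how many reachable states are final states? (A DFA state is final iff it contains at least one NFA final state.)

Start state of the DFA: {q0}.
{q0} --a--> {q0, q2, q4}  [new]
{q0} --b--> {q0, q1, q2, q3, q4}  [new]
{q0} --c--> {q0, q2, q3}  [new]
{q0, q2, q4} --a--> {q0, q1, q2, q3, q4}  [seen]
{q0, q2, q4} --b--> {q0, q1, q2, q3, q4}  [seen]
{q0, q2, q4} --c--> {q0, q1, q2, q3}  [new]
{q0, q1, q2, q3, q4} --a--> {q0, q1, q2, q3, q4}  [seen]
{q0, q1, q2, q3, q4} --b--> {q0, q1, q2, q3, q4}  [seen]
{q0, q1, q2, q3, q4} --c--> {q0, q1, q2, q3, q4}  [seen]
{q0, q2, q3} --a--> {q0, q1, q2, q3, q4}  [seen]
{q0, q2, q3} --b--> {q0, q1, q2, q3, q4}  [seen]
{q0, q2, q3} --c--> {q0, q2, q3, q4}  [new]
{q0, q1, q2, q3} --a--> {q0, q1, q2, q3, q4}  [seen]
{q0, q1, q2, q3} --b--> {q0, q1, q2, q3, q4}  [seen]
{q0, q1, q2, q3} --c--> {q0, q2, q3, q4}  [seen]
{q0, q2, q3, q4} --a--> {q0, q1, q2, q3, q4}  [seen]
{q0, q2, q3, q4} --b--> {q0, q1, q2, q3, q4}  [seen]
{q0, q2, q3, q4} --c--> {q0, q1, q2, q3, q4}  [seen]
Reachable DFA states: {q0}, {q0, q2, q4}, {q0, q1, q2, q3, q4}, {q0, q2, q3}, {q0, q1, q2, q3}, {q0, q2, q3, q4}.
Accepting DFA states (contain an NFA accepting state): {q0}, {q0, q2, q4}, {q0, q1, q2, q3, q4}, {q0, q2, q3}, {q0, q1, q2, q3}, {q0, q2, q3, q4}.

6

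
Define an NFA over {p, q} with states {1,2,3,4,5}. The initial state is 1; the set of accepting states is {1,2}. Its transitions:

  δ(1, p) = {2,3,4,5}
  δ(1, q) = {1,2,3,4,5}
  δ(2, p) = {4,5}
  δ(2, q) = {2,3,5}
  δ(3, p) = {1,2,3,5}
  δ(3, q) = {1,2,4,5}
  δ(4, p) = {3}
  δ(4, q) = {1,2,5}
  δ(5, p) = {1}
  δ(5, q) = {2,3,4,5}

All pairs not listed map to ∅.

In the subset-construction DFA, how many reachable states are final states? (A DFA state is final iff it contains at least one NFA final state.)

3

Start state of the DFA: {1}.
{1} --p--> {2,3,4,5}  [new]
{1} --q--> {1,2,3,4,5}  [new]
{2,3,4,5} --p--> {1,2,3,4,5}  [seen]
{2,3,4,5} --q--> {1,2,3,4,5}  [seen]
{1,2,3,4,5} --p--> {1,2,3,4,5}  [seen]
{1,2,3,4,5} --q--> {1,2,3,4,5}  [seen]
Reachable DFA states: {1}, {2,3,4,5}, {1,2,3,4,5}.
Accepting DFA states (contain an NFA accepting state): {1}, {2,3,4,5}, {1,2,3,4,5}.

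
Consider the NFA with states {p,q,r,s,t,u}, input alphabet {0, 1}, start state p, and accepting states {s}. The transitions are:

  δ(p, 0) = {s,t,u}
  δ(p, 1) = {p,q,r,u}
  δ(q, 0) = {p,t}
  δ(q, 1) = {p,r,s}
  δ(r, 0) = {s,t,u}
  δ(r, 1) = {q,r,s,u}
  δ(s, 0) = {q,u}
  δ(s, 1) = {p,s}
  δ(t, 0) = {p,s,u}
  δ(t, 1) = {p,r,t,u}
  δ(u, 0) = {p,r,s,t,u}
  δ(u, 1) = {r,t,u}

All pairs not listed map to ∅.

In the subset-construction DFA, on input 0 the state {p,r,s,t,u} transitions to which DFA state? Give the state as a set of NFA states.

{p,q,r,s,t,u}

δ(p,0) = {s,t,u}; δ(r,0) = {s,t,u}; δ(s,0) = {q,u}; δ(t,0) = {p,s,u}; δ(u,0) = {p,r,s,t,u}.
Union: {p,q,r,s,t,u}.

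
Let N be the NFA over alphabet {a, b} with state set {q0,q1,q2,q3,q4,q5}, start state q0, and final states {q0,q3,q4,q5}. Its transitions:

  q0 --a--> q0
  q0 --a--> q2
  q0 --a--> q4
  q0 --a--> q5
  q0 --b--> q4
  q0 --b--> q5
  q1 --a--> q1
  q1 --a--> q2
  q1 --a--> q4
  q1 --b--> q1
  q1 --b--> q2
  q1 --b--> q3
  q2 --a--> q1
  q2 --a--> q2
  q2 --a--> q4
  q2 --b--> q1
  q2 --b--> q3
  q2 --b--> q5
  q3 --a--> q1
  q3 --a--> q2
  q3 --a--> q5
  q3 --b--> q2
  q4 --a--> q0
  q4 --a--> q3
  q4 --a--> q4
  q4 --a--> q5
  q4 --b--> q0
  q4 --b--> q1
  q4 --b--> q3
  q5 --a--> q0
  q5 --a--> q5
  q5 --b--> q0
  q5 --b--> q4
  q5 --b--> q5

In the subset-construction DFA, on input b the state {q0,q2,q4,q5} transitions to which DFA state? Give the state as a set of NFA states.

δ(q0,b) = {q4,q5}; δ(q2,b) = {q1,q3,q5}; δ(q4,b) = {q0,q1,q3}; δ(q5,b) = {q0,q4,q5}.
Union: {q0,q1,q3,q4,q5}.

{q0,q1,q3,q4,q5}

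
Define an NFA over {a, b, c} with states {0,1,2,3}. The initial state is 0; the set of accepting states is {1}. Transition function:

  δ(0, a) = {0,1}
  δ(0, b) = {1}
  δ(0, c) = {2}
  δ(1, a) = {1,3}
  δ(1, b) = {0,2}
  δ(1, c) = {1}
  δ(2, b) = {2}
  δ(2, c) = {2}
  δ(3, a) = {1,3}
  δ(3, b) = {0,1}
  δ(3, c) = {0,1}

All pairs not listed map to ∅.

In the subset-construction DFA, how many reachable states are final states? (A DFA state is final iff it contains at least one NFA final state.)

6

Start state of the DFA: {0}.
{0} --a--> {0,1}  [new]
{0} --b--> {1}  [new]
{0} --c--> {2}  [new]
{0,1} --a--> {0,1,3}  [new]
{0,1} --b--> {0,1,2}  [new]
{0,1} --c--> {1,2}  [new]
{1} --a--> {1,3}  [new]
{1} --b--> {0,2}  [new]
{1} --c--> {1}  [seen]
{2} --a--> ∅  [new]
{2} --b--> {2}  [seen]
{2} --c--> {2}  [seen]
{0,1,3} --a--> {0,1,3}  [seen]
{0,1,3} --b--> {0,1,2}  [seen]
{0,1,3} --c--> {0,1,2}  [seen]
{0,1,2} --a--> {0,1,3}  [seen]
{0,1,2} --b--> {0,1,2}  [seen]
{0,1,2} --c--> {1,2}  [seen]
{1,2} --a--> {1,3}  [seen]
{1,2} --b--> {0,2}  [seen]
{1,2} --c--> {1,2}  [seen]
{1,3} --a--> {1,3}  [seen]
{1,3} --b--> {0,1,2}  [seen]
{1,3} --c--> {0,1}  [seen]
{0,2} --a--> {0,1}  [seen]
{0,2} --b--> {1,2}  [seen]
{0,2} --c--> {2}  [seen]
∅ --a--> ∅  [seen]
∅ --b--> ∅  [seen]
∅ --c--> ∅  [seen]
Reachable DFA states: {0}, {0,1}, {1}, {2}, {0,1,3}, {0,1,2}, {1,2}, {1,3}, {0,2}, ∅.
Accepting DFA states (contain an NFA accepting state): {0,1}, {1}, {0,1,3}, {0,1,2}, {1,2}, {1,3}.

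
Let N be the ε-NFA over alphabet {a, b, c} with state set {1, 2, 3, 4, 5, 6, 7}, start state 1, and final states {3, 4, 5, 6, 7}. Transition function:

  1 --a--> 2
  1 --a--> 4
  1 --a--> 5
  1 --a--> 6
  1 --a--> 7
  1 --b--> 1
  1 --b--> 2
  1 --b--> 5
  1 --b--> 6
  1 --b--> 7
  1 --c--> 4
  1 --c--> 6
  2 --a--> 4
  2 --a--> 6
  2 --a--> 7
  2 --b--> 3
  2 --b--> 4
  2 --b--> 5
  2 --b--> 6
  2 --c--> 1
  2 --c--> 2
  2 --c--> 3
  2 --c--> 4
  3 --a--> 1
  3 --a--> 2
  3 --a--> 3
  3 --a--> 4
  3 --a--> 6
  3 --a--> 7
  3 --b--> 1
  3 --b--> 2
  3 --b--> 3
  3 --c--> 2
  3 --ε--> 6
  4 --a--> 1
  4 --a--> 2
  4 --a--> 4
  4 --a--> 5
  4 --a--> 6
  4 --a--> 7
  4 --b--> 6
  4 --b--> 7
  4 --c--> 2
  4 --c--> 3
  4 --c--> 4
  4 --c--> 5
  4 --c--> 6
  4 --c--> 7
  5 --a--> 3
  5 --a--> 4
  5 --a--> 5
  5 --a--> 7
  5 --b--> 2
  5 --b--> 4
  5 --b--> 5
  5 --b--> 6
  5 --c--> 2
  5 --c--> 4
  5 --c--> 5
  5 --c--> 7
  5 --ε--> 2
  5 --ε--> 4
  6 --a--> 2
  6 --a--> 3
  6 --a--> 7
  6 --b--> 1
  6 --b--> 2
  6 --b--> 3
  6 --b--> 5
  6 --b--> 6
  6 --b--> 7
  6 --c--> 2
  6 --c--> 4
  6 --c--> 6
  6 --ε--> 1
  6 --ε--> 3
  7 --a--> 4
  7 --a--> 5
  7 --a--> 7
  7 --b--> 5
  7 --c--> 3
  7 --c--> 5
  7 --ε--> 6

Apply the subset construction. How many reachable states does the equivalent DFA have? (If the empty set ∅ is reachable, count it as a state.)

Start state of the DFA: {1} (ε-closure of the NFA start).
{1} --a--> {1, 2, 3, 4, 5, 6, 7}  [new]
{1} --b--> {1, 2, 3, 4, 5, 6, 7}  [seen]
{1} --c--> {1, 3, 4, 6}  [new]
{1, 2, 3, 4, 5, 6, 7} --a--> {1, 2, 3, 4, 5, 6, 7}  [seen]
{1, 2, 3, 4, 5, 6, 7} --b--> {1, 2, 3, 4, 5, 6, 7}  [seen]
{1, 2, 3, 4, 5, 6, 7} --c--> {1, 2, 3, 4, 5, 6, 7}  [seen]
{1, 3, 4, 6} --a--> {1, 2, 3, 4, 5, 6, 7}  [seen]
{1, 3, 4, 6} --b--> {1, 2, 3, 4, 5, 6, 7}  [seen]
{1, 3, 4, 6} --c--> {1, 2, 3, 4, 5, 6, 7}  [seen]
Reachable DFA states: {1}, {1, 2, 3, 4, 5, 6, 7}, {1, 3, 4, 6}.

3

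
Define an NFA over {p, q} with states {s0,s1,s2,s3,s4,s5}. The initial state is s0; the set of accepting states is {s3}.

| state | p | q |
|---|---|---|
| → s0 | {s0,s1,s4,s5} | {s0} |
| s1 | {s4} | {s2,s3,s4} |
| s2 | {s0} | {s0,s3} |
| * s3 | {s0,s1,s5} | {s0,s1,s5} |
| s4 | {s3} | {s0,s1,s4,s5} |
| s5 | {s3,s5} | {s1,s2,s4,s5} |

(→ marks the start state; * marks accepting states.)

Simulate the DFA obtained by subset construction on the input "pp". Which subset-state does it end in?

{s0,s1,s3,s4,s5}

Start: {s0}.
δ(s0,p) = {s0,s1,s4,s5}.
Union: {s0,s1,s4,s5}.
After p: {s0,s1,s4,s5}.
δ(s0,p) = {s0,s1,s4,s5}; δ(s1,p) = {s4}; δ(s4,p) = {s3}; δ(s5,p) = {s3,s5}.
Union: {s0,s1,s3,s4,s5}.
After p: {s0,s1,s3,s4,s5}.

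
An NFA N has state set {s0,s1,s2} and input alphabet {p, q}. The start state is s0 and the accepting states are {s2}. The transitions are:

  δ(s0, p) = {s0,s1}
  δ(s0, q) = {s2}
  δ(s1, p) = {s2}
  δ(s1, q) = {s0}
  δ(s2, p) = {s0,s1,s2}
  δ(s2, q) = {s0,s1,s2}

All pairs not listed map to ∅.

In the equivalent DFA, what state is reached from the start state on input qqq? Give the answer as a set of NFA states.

{s0,s1,s2}

Start: {s0}.
δ(s0,q) = {s2}.
Union: {s2}.
After q: {s2}.
δ(s2,q) = {s0,s1,s2}.
Union: {s0,s1,s2}.
After q: {s0,s1,s2}.
δ(s0,q) = {s2}; δ(s1,q) = {s0}; δ(s2,q) = {s0,s1,s2}.
Union: {s0,s1,s2}.
After q: {s0,s1,s2}.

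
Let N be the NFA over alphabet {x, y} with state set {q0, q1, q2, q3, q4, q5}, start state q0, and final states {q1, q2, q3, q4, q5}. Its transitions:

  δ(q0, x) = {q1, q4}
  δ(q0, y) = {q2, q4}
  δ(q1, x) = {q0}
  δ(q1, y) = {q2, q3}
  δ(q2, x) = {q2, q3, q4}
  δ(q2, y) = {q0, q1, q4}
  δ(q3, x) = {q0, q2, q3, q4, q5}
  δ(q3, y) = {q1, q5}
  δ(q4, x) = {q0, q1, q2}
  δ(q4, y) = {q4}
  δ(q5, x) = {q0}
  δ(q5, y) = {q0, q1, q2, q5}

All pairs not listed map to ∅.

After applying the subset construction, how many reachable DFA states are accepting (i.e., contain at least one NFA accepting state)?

Start state of the DFA: {q0}.
{q0} --x--> {q1, q4}  [new]
{q0} --y--> {q2, q4}  [new]
{q1, q4} --x--> {q0, q1, q2}  [new]
{q1, q4} --y--> {q2, q3, q4}  [new]
{q2, q4} --x--> {q0, q1, q2, q3, q4}  [new]
{q2, q4} --y--> {q0, q1, q4}  [new]
{q0, q1, q2} --x--> {q0, q1, q2, q3, q4}  [seen]
{q0, q1, q2} --y--> {q0, q1, q2, q3, q4}  [seen]
{q2, q3, q4} --x--> {q0, q1, q2, q3, q4, q5}  [new]
{q2, q3, q4} --y--> {q0, q1, q4, q5}  [new]
{q0, q1, q2, q3, q4} --x--> {q0, q1, q2, q3, q4, q5}  [seen]
{q0, q1, q2, q3, q4} --y--> {q0, q1, q2, q3, q4, q5}  [seen]
{q0, q1, q4} --x--> {q0, q1, q2, q4}  [new]
{q0, q1, q4} --y--> {q2, q3, q4}  [seen]
{q0, q1, q2, q3, q4, q5} --x--> {q0, q1, q2, q3, q4, q5}  [seen]
{q0, q1, q2, q3, q4, q5} --y--> {q0, q1, q2, q3, q4, q5}  [seen]
{q0, q1, q4, q5} --x--> {q0, q1, q2, q4}  [seen]
{q0, q1, q4, q5} --y--> {q0, q1, q2, q3, q4, q5}  [seen]
{q0, q1, q2, q4} --x--> {q0, q1, q2, q3, q4}  [seen]
{q0, q1, q2, q4} --y--> {q0, q1, q2, q3, q4}  [seen]
Reachable DFA states: {q0}, {q1, q4}, {q2, q4}, {q0, q1, q2}, {q2, q3, q4}, {q0, q1, q2, q3, q4}, {q0, q1, q4}, {q0, q1, q2, q3, q4, q5}, {q0, q1, q4, q5}, {q0, q1, q2, q4}.
Accepting DFA states (contain an NFA accepting state): {q1, q4}, {q2, q4}, {q0, q1, q2}, {q2, q3, q4}, {q0, q1, q2, q3, q4}, {q0, q1, q4}, {q0, q1, q2, q3, q4, q5}, {q0, q1, q4, q5}, {q0, q1, q2, q4}.

9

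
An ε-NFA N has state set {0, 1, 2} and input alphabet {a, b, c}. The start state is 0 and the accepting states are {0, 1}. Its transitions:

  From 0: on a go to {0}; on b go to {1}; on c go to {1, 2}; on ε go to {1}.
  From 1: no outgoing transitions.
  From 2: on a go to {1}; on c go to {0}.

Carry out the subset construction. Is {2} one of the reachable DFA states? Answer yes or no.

Start state of the DFA: {0, 1} (ε-closure of the NFA start).
{0, 1} --a--> {0, 1}  [seen]
{0, 1} --b--> {1}  [new]
{0, 1} --c--> {1, 2}  [new]
{1} --a--> ∅  [new]
{1} --b--> ∅  [seen]
{1} --c--> ∅  [seen]
{1, 2} --a--> {1}  [seen]
{1, 2} --b--> ∅  [seen]
{1, 2} --c--> {0, 1}  [seen]
∅ --a--> ∅  [seen]
∅ --b--> ∅  [seen]
∅ --c--> ∅  [seen]
Reachable DFA states: {0, 1}, {1}, {1, 2}, ∅.
{2} is not among them.

no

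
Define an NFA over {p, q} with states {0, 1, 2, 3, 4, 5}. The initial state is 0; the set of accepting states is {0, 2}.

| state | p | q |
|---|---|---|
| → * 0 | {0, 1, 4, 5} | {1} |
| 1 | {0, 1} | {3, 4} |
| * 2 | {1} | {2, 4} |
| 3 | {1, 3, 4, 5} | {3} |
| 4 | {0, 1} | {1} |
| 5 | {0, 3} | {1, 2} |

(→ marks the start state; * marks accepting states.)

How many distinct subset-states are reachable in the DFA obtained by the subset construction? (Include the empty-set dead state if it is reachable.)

Start state of the DFA: {0}.
{0} --p--> {0, 1, 4, 5}  [new]
{0} --q--> {1}  [new]
{0, 1, 4, 5} --p--> {0, 1, 3, 4, 5}  [new]
{0, 1, 4, 5} --q--> {1, 2, 3, 4}  [new]
{1} --p--> {0, 1}  [new]
{1} --q--> {3, 4}  [new]
{0, 1, 3, 4, 5} --p--> {0, 1, 3, 4, 5}  [seen]
{0, 1, 3, 4, 5} --q--> {1, 2, 3, 4}  [seen]
{1, 2, 3, 4} --p--> {0, 1, 3, 4, 5}  [seen]
{1, 2, 3, 4} --q--> {1, 2, 3, 4}  [seen]
{0, 1} --p--> {0, 1, 4, 5}  [seen]
{0, 1} --q--> {1, 3, 4}  [new]
{3, 4} --p--> {0, 1, 3, 4, 5}  [seen]
{3, 4} --q--> {1, 3}  [new]
{1, 3, 4} --p--> {0, 1, 3, 4, 5}  [seen]
{1, 3, 4} --q--> {1, 3, 4}  [seen]
{1, 3} --p--> {0, 1, 3, 4, 5}  [seen]
{1, 3} --q--> {3, 4}  [seen]
Reachable DFA states: {0}, {0, 1, 4, 5}, {1}, {0, 1, 3, 4, 5}, {1, 2, 3, 4}, {0, 1}, {3, 4}, {1, 3, 4}, {1, 3}.

9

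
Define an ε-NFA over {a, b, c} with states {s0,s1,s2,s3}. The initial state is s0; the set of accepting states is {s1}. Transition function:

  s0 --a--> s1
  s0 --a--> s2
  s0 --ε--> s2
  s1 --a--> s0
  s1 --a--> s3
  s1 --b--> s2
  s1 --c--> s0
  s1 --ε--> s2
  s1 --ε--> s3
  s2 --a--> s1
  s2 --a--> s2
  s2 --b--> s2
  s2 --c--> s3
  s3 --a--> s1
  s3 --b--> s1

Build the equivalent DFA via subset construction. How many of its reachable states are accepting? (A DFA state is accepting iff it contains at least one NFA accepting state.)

Start state of the DFA: {s0,s2} (ε-closure of the NFA start).
{s0,s2} --a--> {s1,s2,s3}  [new]
{s0,s2} --b--> {s2}  [new]
{s0,s2} --c--> {s3}  [new]
{s1,s2,s3} --a--> {s0,s1,s2,s3}  [new]
{s1,s2,s3} --b--> {s1,s2,s3}  [seen]
{s1,s2,s3} --c--> {s0,s2,s3}  [new]
{s2} --a--> {s1,s2,s3}  [seen]
{s2} --b--> {s2}  [seen]
{s2} --c--> {s3}  [seen]
{s3} --a--> {s1,s2,s3}  [seen]
{s3} --b--> {s1,s2,s3}  [seen]
{s3} --c--> ∅  [new]
{s0,s1,s2,s3} --a--> {s0,s1,s2,s3}  [seen]
{s0,s1,s2,s3} --b--> {s1,s2,s3}  [seen]
{s0,s1,s2,s3} --c--> {s0,s2,s3}  [seen]
{s0,s2,s3} --a--> {s1,s2,s3}  [seen]
{s0,s2,s3} --b--> {s1,s2,s3}  [seen]
{s0,s2,s3} --c--> {s3}  [seen]
∅ --a--> ∅  [seen]
∅ --b--> ∅  [seen]
∅ --c--> ∅  [seen]
Reachable DFA states: {s0,s2}, {s1,s2,s3}, {s2}, {s3}, {s0,s1,s2,s3}, {s0,s2,s3}, ∅.
Accepting DFA states (contain an NFA accepting state): {s1,s2,s3}, {s0,s1,s2,s3}.

2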